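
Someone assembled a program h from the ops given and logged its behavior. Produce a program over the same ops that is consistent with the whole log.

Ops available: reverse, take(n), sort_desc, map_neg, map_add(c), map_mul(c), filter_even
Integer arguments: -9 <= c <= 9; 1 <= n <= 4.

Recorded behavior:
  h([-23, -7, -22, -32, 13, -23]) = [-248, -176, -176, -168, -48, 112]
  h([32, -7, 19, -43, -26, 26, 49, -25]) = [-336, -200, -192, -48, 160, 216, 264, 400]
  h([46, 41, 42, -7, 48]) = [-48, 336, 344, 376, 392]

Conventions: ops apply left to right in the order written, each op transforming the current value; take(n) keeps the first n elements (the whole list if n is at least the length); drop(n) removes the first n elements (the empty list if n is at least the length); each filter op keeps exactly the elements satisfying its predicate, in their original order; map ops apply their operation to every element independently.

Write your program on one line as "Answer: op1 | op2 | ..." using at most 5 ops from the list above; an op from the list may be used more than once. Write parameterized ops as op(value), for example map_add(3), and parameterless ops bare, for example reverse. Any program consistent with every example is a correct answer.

reverse | sort_desc | map_mul(8) | map_add(8) | reverse

Check, running the answer program on each example:
  [-23, -7, -22, -32, 13, -23] -> [-23, 13, -32, -22, -7, -23] -> [13, -7, -22, -23, -23, -32] -> [104, -56, -176, -184, -184, -256] -> [112, -48, -168, -176, -176, -248] -> [-248, -176, -176, -168, -48, 112]
  [32, -7, 19, -43, -26, 26, 49, -25] -> [-25, 49, 26, -26, -43, 19, -7, 32] -> [49, 32, 26, 19, -7, -25, -26, -43] -> [392, 256, 208, 152, -56, -200, -208, -344] -> [400, 264, 216, 160, -48, -192, -200, -336] -> [-336, -200, -192, -48, 160, 216, 264, 400]
  [46, 41, 42, -7, 48] -> [48, -7, 42, 41, 46] -> [48, 46, 42, 41, -7] -> [384, 368, 336, 328, -56] -> [392, 376, 344, 336, -48] -> [-48, 336, 344, 376, 392]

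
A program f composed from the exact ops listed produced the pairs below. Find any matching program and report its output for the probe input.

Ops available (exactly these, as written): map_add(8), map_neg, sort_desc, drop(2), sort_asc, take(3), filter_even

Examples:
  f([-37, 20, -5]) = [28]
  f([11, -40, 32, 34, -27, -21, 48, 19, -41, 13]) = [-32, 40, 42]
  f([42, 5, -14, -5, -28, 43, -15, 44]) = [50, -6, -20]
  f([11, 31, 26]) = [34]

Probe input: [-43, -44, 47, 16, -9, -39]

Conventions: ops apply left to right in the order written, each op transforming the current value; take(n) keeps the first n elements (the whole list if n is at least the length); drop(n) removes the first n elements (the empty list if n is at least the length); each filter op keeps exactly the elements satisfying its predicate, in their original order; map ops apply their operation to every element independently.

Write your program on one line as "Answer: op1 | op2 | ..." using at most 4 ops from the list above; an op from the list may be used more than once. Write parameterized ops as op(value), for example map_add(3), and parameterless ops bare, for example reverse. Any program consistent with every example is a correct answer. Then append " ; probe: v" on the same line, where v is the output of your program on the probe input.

map_add(8) | filter_even | take(3) ; probe: [-36, 24]

Check, running the answer program on each example:
  [-37, 20, -5] -> [-29, 28, 3] -> [28] -> [28]
  [11, -40, 32, 34, -27, -21, 48, 19, -41, 13] -> [19, -32, 40, 42, -19, -13, 56, 27, -33, 21] -> [-32, 40, 42, 56] -> [-32, 40, 42]
  [42, 5, -14, -5, -28, 43, -15, 44] -> [50, 13, -6, 3, -20, 51, -7, 52] -> [50, -6, -20, 52] -> [50, -6, -20]
  [11, 31, 26] -> [19, 39, 34] -> [34] -> [34]
  probe: [-43, -44, 47, 16, -9, -39] -> [-35, -36, 55, 24, -1, -31] -> [-36, 24] -> [-36, 24]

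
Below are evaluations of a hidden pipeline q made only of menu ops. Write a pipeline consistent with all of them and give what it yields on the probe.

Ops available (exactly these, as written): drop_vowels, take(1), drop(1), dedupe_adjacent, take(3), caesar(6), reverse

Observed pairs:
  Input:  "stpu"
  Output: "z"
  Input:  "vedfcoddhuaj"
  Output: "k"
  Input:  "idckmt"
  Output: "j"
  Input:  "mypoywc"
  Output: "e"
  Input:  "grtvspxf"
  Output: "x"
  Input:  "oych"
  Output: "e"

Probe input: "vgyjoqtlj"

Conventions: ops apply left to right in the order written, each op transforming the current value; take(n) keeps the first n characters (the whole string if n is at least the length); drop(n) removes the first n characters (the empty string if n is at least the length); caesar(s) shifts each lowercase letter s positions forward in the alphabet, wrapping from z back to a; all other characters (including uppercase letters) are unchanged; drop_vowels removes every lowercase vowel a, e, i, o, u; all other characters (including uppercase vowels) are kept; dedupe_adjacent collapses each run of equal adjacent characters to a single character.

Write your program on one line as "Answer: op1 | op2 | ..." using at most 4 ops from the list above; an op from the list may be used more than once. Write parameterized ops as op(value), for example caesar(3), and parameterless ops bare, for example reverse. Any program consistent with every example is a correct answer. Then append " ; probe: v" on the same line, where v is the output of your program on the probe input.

drop(1) | caesar(6) | take(1) ; probe: "m"

Check, running the answer program on each example:
  "stpu" -> "tpu" -> "zva" -> "z"
  "vedfcoddhuaj" -> "edfcoddhuaj" -> "kjliujjnagp" -> "k"
  "idckmt" -> "dckmt" -> "jiqsz" -> "j"
  "mypoywc" -> "ypoywc" -> "evueci" -> "e"
  "grtvspxf" -> "rtvspxf" -> "xzbyvdl" -> "x"
  "oych" -> "ych" -> "ein" -> "e"
  probe: "vgyjoqtlj" -> "gyjoqtlj" -> "mepuwzrp" -> "m"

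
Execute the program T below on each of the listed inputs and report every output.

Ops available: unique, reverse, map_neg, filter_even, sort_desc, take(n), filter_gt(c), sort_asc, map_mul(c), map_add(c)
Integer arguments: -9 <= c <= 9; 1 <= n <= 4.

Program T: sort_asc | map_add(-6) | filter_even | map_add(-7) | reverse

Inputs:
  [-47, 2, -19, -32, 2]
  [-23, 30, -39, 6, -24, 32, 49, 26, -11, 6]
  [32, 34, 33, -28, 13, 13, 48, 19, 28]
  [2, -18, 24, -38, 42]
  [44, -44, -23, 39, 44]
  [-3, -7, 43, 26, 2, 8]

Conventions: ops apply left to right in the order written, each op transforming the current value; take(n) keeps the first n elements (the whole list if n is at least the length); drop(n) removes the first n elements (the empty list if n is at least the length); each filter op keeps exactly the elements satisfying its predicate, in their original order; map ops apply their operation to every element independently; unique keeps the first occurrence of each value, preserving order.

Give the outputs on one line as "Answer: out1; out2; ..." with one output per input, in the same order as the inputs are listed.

[-11, -11, -45]; [19, 17, 13, -7, -7, -37]; [35, 21, 19, 15, -41]; [29, 11, -11, -31, -51]; [31, 31, -57]; [13, -5, -11]

Execution, op by op:
  [-47, 2, -19, -32, 2] -> [-47, -32, -19, 2, 2] -> [-53, -38, -25, -4, -4] -> [-38, -4, -4] -> [-45, -11, -11] -> [-11, -11, -45]
  [-23, 30, -39, 6, -24, 32, 49, 26, -11, 6] -> [-39, -24, -23, -11, 6, 6, 26, 30, 32, 49] -> [-45, -30, -29, -17, 0, 0, 20, 24, 26, 43] -> [-30, 0, 0, 20, 24, 26] -> [-37, -7, -7, 13, 17, 19] -> [19, 17, 13, -7, -7, -37]
  [32, 34, 33, -28, 13, 13, 48, 19, 28] -> [-28, 13, 13, 19, 28, 32, 33, 34, 48] -> [-34, 7, 7, 13, 22, 26, 27, 28, 42] -> [-34, 22, 26, 28, 42] -> [-41, 15, 19, 21, 35] -> [35, 21, 19, 15, -41]
  [2, -18, 24, -38, 42] -> [-38, -18, 2, 24, 42] -> [-44, -24, -4, 18, 36] -> [-44, -24, -4, 18, 36] -> [-51, -31, -11, 11, 29] -> [29, 11, -11, -31, -51]
  [44, -44, -23, 39, 44] -> [-44, -23, 39, 44, 44] -> [-50, -29, 33, 38, 38] -> [-50, 38, 38] -> [-57, 31, 31] -> [31, 31, -57]
  [-3, -7, 43, 26, 2, 8] -> [-7, -3, 2, 8, 26, 43] -> [-13, -9, -4, 2, 20, 37] -> [-4, 2, 20] -> [-11, -5, 13] -> [13, -5, -11]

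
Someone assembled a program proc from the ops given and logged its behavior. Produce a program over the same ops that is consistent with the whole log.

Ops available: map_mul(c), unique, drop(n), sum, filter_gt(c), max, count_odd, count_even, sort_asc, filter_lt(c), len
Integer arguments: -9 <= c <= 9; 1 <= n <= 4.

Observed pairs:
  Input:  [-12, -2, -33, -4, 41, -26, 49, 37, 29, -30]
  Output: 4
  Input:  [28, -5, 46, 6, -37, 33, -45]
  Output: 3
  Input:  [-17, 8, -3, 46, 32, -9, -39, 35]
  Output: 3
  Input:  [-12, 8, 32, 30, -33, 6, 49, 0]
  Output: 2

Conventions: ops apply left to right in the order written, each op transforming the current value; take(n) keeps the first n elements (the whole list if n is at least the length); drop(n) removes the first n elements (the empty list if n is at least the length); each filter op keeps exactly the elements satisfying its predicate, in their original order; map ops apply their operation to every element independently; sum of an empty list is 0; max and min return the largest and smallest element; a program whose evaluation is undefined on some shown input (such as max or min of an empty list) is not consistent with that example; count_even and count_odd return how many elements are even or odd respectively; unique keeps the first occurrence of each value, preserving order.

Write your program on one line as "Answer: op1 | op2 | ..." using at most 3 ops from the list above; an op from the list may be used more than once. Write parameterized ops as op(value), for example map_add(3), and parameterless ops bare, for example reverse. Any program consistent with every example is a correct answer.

drop(3) | count_odd

Check, running the answer program on each example:
  [-12, -2, -33, -4, 41, -26, 49, 37, 29, -30] -> [-4, 41, -26, 49, 37, 29, -30] -> 4
  [28, -5, 46, 6, -37, 33, -45] -> [6, -37, 33, -45] -> 3
  [-17, 8, -3, 46, 32, -9, -39, 35] -> [46, 32, -9, -39, 35] -> 3
  [-12, 8, 32, 30, -33, 6, 49, 0] -> [30, -33, 6, 49, 0] -> 2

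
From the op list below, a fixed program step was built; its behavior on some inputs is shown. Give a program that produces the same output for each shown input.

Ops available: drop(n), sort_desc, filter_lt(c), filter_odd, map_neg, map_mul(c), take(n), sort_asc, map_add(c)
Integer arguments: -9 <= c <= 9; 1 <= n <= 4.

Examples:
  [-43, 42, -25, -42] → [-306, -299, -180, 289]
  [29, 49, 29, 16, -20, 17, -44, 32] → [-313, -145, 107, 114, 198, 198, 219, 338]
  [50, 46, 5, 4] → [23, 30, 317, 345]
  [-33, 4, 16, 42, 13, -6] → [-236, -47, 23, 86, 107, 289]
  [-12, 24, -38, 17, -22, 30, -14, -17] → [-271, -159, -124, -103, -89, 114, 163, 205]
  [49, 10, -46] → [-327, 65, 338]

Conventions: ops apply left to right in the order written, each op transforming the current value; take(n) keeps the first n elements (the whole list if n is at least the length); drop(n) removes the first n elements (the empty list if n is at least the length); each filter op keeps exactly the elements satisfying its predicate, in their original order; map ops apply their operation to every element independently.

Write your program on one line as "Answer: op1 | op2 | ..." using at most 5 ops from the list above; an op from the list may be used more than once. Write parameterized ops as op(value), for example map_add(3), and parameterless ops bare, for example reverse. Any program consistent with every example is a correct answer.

map_mul(-7) | map_neg | sort_desc | sort_asc | map_add(-5)

Check, running the answer program on each example:
  [-43, 42, -25, -42] -> [301, -294, 175, 294] -> [-301, 294, -175, -294] -> [294, -175, -294, -301] -> [-301, -294, -175, 294] -> [-306, -299, -180, 289]
  [29, 49, 29, 16, -20, 17, -44, 32] -> [-203, -343, -203, -112, 140, -119, 308, -224] -> [203, 343, 203, 112, -140, 119, -308, 224] -> [343, 224, 203, 203, 119, 112, -140, -308] -> [-308, -140, 112, 119, 203, 203, 224, 343] -> [-313, -145, 107, 114, 198, 198, 219, 338]
  [50, 46, 5, 4] -> [-350, -322, -35, -28] -> [350, 322, 35, 28] -> [350, 322, 35, 28] -> [28, 35, 322, 350] -> [23, 30, 317, 345]
  [-33, 4, 16, 42, 13, -6] -> [231, -28, -112, -294, -91, 42] -> [-231, 28, 112, 294, 91, -42] -> [294, 112, 91, 28, -42, -231] -> [-231, -42, 28, 91, 112, 294] -> [-236, -47, 23, 86, 107, 289]
  [-12, 24, -38, 17, -22, 30, -14, -17] -> [84, -168, 266, -119, 154, -210, 98, 119] -> [-84, 168, -266, 119, -154, 210, -98, -119] -> [210, 168, 119, -84, -98, -119, -154, -266] -> [-266, -154, -119, -98, -84, 119, 168, 210] -> [-271, -159, -124, -103, -89, 114, 163, 205]
  [49, 10, -46] -> [-343, -70, 322] -> [343, 70, -322] -> [343, 70, -322] -> [-322, 70, 343] -> [-327, 65, 338]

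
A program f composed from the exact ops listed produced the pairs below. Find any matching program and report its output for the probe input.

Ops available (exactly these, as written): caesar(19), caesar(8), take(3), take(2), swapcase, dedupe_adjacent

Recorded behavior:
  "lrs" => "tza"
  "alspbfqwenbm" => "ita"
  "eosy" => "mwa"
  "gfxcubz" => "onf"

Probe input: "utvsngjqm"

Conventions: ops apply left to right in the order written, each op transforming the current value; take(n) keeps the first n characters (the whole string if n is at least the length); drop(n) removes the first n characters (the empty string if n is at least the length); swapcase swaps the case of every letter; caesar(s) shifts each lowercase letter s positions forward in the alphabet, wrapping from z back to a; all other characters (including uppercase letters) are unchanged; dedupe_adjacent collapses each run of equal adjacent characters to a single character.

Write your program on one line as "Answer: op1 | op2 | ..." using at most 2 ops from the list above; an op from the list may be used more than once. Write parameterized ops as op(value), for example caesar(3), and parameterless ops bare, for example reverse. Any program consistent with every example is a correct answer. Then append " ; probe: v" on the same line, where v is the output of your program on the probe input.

caesar(8) | take(3) ; probe: "cbd"

Check, running the answer program on each example:
  "lrs" -> "tza" -> "tza"
  "alspbfqwenbm" -> "itaxjnyemvju" -> "ita"
  "eosy" -> "mwag" -> "mwa"
  "gfxcubz" -> "onfkcjh" -> "onf"
  probe: "utvsngjqm" -> "cbdavoryu" -> "cbd"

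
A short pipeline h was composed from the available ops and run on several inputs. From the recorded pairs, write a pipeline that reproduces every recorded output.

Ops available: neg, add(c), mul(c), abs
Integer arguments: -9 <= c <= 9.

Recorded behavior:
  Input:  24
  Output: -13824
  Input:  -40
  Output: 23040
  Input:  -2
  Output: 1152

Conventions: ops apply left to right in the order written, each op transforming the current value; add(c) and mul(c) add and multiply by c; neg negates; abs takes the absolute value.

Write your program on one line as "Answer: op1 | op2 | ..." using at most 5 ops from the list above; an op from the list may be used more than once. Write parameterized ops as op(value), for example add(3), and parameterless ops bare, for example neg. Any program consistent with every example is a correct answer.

mul(-8) | neg | mul(9) | mul(-8)

Check, running the answer program on each example:
  24 -> -192 -> 192 -> 1728 -> -13824
  -40 -> 320 -> -320 -> -2880 -> 23040
  -2 -> 16 -> -16 -> -144 -> 1152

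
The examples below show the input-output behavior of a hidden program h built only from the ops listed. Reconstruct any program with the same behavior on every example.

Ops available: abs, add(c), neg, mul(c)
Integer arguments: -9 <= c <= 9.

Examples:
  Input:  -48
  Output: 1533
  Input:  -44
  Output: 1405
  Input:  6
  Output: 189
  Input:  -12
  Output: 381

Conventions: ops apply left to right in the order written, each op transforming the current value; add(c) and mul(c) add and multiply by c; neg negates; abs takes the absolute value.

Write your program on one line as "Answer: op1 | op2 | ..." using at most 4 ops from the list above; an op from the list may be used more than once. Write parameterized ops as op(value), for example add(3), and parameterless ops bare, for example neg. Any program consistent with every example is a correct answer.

mul(4) | mul(8) | abs | add(-3)

Check, running the answer program on each example:
  -48 -> -192 -> -1536 -> 1536 -> 1533
  -44 -> -176 -> -1408 -> 1408 -> 1405
  6 -> 24 -> 192 -> 192 -> 189
  -12 -> -48 -> -384 -> 384 -> 381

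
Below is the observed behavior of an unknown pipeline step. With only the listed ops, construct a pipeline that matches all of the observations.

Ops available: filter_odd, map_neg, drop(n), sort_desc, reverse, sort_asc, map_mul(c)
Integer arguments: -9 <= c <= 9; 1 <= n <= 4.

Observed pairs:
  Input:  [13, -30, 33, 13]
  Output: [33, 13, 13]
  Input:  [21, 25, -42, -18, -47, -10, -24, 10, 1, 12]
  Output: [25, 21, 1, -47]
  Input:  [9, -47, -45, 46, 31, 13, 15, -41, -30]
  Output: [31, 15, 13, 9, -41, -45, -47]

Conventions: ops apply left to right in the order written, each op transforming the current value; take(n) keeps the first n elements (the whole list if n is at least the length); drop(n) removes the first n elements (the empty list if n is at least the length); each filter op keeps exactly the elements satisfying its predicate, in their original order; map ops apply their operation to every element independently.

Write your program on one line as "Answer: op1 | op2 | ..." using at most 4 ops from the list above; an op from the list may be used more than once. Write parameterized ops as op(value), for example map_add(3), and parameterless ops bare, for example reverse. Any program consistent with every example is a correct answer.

filter_odd | reverse | sort_asc | reverse

Check, running the answer program on each example:
  [13, -30, 33, 13] -> [13, 33, 13] -> [13, 33, 13] -> [13, 13, 33] -> [33, 13, 13]
  [21, 25, -42, -18, -47, -10, -24, 10, 1, 12] -> [21, 25, -47, 1] -> [1, -47, 25, 21] -> [-47, 1, 21, 25] -> [25, 21, 1, -47]
  [9, -47, -45, 46, 31, 13, 15, -41, -30] -> [9, -47, -45, 31, 13, 15, -41] -> [-41, 15, 13, 31, -45, -47, 9] -> [-47, -45, -41, 9, 13, 15, 31] -> [31, 15, 13, 9, -41, -45, -47]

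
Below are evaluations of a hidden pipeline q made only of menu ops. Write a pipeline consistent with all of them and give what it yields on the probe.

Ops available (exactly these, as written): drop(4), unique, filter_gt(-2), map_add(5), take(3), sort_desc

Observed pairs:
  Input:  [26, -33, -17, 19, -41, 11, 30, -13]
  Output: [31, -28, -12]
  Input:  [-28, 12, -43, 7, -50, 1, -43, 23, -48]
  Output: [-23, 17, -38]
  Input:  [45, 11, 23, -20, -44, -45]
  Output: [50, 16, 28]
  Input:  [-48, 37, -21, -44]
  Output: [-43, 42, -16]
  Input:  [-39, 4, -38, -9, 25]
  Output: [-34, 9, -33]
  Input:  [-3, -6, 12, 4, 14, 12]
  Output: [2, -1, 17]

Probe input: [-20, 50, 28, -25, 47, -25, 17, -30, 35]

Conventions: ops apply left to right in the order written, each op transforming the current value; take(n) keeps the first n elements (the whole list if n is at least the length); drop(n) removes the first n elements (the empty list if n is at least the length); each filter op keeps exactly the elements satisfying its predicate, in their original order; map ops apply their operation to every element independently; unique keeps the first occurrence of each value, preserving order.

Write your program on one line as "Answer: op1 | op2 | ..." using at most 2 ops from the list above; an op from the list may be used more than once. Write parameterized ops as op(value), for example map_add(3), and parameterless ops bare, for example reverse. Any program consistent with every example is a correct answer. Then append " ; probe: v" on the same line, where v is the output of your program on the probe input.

map_add(5) | take(3) ; probe: [-15, 55, 33]

Check, running the answer program on each example:
  [26, -33, -17, 19, -41, 11, 30, -13] -> [31, -28, -12, 24, -36, 16, 35, -8] -> [31, -28, -12]
  [-28, 12, -43, 7, -50, 1, -43, 23, -48] -> [-23, 17, -38, 12, -45, 6, -38, 28, -43] -> [-23, 17, -38]
  [45, 11, 23, -20, -44, -45] -> [50, 16, 28, -15, -39, -40] -> [50, 16, 28]
  [-48, 37, -21, -44] -> [-43, 42, -16, -39] -> [-43, 42, -16]
  [-39, 4, -38, -9, 25] -> [-34, 9, -33, -4, 30] -> [-34, 9, -33]
  [-3, -6, 12, 4, 14, 12] -> [2, -1, 17, 9, 19, 17] -> [2, -1, 17]
  probe: [-20, 50, 28, -25, 47, -25, 17, -30, 35] -> [-15, 55, 33, -20, 52, -20, 22, -25, 40] -> [-15, 55, 33]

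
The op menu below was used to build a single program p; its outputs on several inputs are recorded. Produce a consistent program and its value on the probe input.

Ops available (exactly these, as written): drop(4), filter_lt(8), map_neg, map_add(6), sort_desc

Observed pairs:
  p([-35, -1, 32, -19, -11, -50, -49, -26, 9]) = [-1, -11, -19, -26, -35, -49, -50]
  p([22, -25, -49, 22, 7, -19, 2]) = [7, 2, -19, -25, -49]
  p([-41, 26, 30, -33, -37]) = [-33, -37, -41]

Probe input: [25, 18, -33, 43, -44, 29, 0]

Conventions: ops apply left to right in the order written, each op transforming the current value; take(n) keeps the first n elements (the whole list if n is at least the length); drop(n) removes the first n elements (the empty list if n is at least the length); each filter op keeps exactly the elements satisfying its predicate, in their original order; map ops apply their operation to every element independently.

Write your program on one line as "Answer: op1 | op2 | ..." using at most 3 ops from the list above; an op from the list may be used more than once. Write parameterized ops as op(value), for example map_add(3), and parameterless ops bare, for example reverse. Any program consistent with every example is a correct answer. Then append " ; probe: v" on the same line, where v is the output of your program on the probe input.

sort_desc | filter_lt(8) ; probe: [0, -33, -44]

Check, running the answer program on each example:
  [-35, -1, 32, -19, -11, -50, -49, -26, 9] -> [32, 9, -1, -11, -19, -26, -35, -49, -50] -> [-1, -11, -19, -26, -35, -49, -50]
  [22, -25, -49, 22, 7, -19, 2] -> [22, 22, 7, 2, -19, -25, -49] -> [7, 2, -19, -25, -49]
  [-41, 26, 30, -33, -37] -> [30, 26, -33, -37, -41] -> [-33, -37, -41]
  probe: [25, 18, -33, 43, -44, 29, 0] -> [43, 29, 25, 18, 0, -33, -44] -> [0, -33, -44]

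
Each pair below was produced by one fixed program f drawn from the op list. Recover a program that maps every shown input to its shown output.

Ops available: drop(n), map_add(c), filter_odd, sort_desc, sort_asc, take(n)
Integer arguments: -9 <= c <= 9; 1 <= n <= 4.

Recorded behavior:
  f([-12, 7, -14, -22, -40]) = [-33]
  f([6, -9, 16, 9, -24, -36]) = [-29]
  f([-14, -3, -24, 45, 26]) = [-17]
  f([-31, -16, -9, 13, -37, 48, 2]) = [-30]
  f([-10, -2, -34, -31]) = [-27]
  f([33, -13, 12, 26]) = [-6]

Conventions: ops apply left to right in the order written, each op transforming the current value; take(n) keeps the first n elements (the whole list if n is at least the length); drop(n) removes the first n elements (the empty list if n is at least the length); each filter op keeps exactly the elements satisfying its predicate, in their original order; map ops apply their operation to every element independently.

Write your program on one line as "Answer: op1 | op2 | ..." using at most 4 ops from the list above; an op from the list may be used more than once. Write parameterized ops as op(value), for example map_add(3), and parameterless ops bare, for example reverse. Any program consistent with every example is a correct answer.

sort_asc | map_add(4) | take(1) | map_add(3)

Check, running the answer program on each example:
  [-12, 7, -14, -22, -40] -> [-40, -22, -14, -12, 7] -> [-36, -18, -10, -8, 11] -> [-36] -> [-33]
  [6, -9, 16, 9, -24, -36] -> [-36, -24, -9, 6, 9, 16] -> [-32, -20, -5, 10, 13, 20] -> [-32] -> [-29]
  [-14, -3, -24, 45, 26] -> [-24, -14, -3, 26, 45] -> [-20, -10, 1, 30, 49] -> [-20] -> [-17]
  [-31, -16, -9, 13, -37, 48, 2] -> [-37, -31, -16, -9, 2, 13, 48] -> [-33, -27, -12, -5, 6, 17, 52] -> [-33] -> [-30]
  [-10, -2, -34, -31] -> [-34, -31, -10, -2] -> [-30, -27, -6, 2] -> [-30] -> [-27]
  [33, -13, 12, 26] -> [-13, 12, 26, 33] -> [-9, 16, 30, 37] -> [-9] -> [-6]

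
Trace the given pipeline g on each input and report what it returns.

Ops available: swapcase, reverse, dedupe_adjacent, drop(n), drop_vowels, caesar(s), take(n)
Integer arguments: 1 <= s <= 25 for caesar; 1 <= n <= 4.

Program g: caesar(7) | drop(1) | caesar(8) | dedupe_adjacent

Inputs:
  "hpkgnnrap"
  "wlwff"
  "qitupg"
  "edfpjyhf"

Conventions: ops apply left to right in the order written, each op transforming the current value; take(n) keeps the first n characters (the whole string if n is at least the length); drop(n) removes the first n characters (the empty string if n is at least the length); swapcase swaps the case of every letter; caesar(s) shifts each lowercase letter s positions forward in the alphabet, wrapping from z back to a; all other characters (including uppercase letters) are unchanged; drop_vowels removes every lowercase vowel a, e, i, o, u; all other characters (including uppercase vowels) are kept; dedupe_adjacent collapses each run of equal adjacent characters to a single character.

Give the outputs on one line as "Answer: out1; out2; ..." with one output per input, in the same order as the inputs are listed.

"ezvcgpe"; "alu"; "xijev"; "sueynwu"

Execution, op by op:
  "hpkgnnrap" -> "owrnuuyhw" -> "wrnuuyhw" -> "ezvccgpe" -> "ezvcgpe"
  "wlwff" -> "dsdmm" -> "sdmm" -> "aluu" -> "alu"
  "qitupg" -> "xpabwn" -> "pabwn" -> "xijev" -> "xijev"
  "edfpjyhf" -> "lkmwqfom" -> "kmwqfom" -> "sueynwu" -> "sueynwu"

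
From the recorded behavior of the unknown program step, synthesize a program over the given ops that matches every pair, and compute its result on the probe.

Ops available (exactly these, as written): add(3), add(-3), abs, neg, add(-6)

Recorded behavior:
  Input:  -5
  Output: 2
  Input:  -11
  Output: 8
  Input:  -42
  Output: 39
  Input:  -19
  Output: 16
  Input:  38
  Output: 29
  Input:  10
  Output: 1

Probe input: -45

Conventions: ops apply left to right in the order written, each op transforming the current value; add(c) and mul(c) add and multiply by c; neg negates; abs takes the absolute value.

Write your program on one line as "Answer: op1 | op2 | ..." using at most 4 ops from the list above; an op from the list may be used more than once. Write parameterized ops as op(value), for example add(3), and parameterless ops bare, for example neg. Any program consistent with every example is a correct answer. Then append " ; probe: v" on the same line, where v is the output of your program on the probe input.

add(-3) | abs | add(-6) ; probe: 42

Check, running the answer program on each example:
  -5 -> -8 -> 8 -> 2
  -11 -> -14 -> 14 -> 8
  -42 -> -45 -> 45 -> 39
  -19 -> -22 -> 22 -> 16
  38 -> 35 -> 35 -> 29
  10 -> 7 -> 7 -> 1
  probe: -45 -> -48 -> 48 -> 42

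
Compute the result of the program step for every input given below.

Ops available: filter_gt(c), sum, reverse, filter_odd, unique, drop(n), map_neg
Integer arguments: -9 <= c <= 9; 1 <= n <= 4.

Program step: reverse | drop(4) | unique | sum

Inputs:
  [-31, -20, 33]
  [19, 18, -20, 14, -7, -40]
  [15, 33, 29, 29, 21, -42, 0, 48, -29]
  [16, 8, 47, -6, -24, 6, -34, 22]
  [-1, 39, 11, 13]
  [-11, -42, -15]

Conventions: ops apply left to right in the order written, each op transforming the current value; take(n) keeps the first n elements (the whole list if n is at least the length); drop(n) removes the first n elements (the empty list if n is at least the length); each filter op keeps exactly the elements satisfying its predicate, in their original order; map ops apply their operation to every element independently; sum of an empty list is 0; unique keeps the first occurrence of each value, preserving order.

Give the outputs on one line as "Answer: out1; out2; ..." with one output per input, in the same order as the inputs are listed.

0; 37; 98; 65; 0; 0

Execution, op by op:
  [-31, -20, 33] -> [33, -20, -31] -> [] -> [] -> 0
  [19, 18, -20, 14, -7, -40] -> [-40, -7, 14, -20, 18, 19] -> [18, 19] -> [18, 19] -> 37
  [15, 33, 29, 29, 21, -42, 0, 48, -29] -> [-29, 48, 0, -42, 21, 29, 29, 33, 15] -> [21, 29, 29, 33, 15] -> [21, 29, 33, 15] -> 98
  [16, 8, 47, -6, -24, 6, -34, 22] -> [22, -34, 6, -24, -6, 47, 8, 16] -> [-6, 47, 8, 16] -> [-6, 47, 8, 16] -> 65
  [-1, 39, 11, 13] -> [13, 11, 39, -1] -> [] -> [] -> 0
  [-11, -42, -15] -> [-15, -42, -11] -> [] -> [] -> 0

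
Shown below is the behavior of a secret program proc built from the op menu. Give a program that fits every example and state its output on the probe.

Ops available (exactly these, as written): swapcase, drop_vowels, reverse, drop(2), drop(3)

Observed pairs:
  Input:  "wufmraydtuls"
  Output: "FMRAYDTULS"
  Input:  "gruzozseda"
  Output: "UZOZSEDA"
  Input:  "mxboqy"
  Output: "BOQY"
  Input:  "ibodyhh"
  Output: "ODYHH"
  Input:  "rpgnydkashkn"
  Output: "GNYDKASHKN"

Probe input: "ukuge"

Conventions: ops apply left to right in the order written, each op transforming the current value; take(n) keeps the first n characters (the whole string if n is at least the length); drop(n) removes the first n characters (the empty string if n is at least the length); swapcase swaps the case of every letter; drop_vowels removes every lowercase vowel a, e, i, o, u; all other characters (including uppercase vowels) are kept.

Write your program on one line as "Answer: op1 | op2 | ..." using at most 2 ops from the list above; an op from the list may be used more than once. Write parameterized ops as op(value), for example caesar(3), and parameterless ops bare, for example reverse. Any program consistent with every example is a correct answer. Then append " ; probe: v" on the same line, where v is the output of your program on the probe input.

swapcase | drop(2) ; probe: "UGE"

Check, running the answer program on each example:
  "wufmraydtuls" -> "WUFMRAYDTULS" -> "FMRAYDTULS"
  "gruzozseda" -> "GRUZOZSEDA" -> "UZOZSEDA"
  "mxboqy" -> "MXBOQY" -> "BOQY"
  "ibodyhh" -> "IBODYHH" -> "ODYHH"
  "rpgnydkashkn" -> "RPGNYDKASHKN" -> "GNYDKASHKN"
  probe: "ukuge" -> "UKUGE" -> "UGE"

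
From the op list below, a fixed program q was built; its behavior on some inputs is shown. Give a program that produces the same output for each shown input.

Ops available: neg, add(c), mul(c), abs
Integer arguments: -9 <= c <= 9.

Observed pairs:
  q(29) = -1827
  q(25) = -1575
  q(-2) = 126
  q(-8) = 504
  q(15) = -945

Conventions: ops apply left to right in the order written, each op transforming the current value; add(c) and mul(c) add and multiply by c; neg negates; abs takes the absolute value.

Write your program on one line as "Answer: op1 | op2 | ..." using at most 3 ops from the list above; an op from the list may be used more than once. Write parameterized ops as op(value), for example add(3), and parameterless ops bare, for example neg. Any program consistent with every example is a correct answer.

mul(-7) | mul(9)

Check, running the answer program on each example:
  29 -> -203 -> -1827
  25 -> -175 -> -1575
  -2 -> 14 -> 126
  -8 -> 56 -> 504
  15 -> -105 -> -945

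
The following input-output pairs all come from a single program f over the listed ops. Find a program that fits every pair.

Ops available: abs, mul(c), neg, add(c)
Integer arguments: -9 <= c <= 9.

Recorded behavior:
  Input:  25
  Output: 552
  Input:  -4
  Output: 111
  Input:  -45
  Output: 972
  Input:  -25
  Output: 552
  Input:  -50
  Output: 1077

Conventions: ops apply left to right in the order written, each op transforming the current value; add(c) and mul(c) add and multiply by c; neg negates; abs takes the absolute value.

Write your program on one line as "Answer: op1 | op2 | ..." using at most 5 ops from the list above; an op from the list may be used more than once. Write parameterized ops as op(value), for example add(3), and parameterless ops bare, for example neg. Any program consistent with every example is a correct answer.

abs | mul(-7) | add(-9) | mul(-3)

Check, running the answer program on each example:
  25 -> 25 -> -175 -> -184 -> 552
  -4 -> 4 -> -28 -> -37 -> 111
  -45 -> 45 -> -315 -> -324 -> 972
  -25 -> 25 -> -175 -> -184 -> 552
  -50 -> 50 -> -350 -> -359 -> 1077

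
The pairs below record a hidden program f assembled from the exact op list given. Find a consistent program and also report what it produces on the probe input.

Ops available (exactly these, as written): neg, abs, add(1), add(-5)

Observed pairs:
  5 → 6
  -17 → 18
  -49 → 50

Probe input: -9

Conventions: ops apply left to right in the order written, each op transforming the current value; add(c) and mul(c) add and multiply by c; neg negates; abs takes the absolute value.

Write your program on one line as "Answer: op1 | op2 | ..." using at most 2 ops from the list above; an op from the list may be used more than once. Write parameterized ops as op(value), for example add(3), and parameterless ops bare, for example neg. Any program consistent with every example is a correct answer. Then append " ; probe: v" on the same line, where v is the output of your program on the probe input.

abs | add(1) ; probe: 10

Check, running the answer program on each example:
  5 -> 5 -> 6
  -17 -> 17 -> 18
  -49 -> 49 -> 50
  probe: -9 -> 9 -> 10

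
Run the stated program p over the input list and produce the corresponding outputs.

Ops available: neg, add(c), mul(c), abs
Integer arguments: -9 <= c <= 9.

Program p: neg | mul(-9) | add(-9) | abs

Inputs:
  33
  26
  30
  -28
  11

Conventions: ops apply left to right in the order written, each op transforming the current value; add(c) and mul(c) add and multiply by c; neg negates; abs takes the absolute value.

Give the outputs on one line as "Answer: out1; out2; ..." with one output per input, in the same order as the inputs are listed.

Execution, op by op:
  33 -> -33 -> 297 -> 288 -> 288
  26 -> -26 -> 234 -> 225 -> 225
  30 -> -30 -> 270 -> 261 -> 261
  -28 -> 28 -> -252 -> -261 -> 261
  11 -> -11 -> 99 -> 90 -> 90

288; 225; 261; 261; 90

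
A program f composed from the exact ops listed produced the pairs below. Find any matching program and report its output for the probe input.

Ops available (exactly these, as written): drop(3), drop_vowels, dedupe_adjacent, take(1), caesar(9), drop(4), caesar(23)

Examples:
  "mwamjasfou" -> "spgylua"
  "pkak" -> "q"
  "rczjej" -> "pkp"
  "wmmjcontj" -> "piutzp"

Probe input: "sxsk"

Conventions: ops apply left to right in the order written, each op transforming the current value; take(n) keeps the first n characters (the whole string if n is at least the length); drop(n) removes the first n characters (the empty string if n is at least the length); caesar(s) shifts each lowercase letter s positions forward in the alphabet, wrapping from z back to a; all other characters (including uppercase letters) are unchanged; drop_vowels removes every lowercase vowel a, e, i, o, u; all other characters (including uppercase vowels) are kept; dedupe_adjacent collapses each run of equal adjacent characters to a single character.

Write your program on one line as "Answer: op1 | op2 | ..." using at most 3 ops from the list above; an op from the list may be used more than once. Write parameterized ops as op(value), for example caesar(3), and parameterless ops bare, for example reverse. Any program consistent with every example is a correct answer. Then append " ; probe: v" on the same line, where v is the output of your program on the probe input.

caesar(9) | drop(3) | caesar(23) ; probe: "q"

Check, running the answer program on each example:
  "mwamjasfou" -> "vfjvsjboxd" -> "vsjboxd" -> "spgylua"
  "pkak" -> "ytjt" -> "t" -> "q"
  "rczjej" -> "alisns" -> "sns" -> "pkp"
  "wmmjcontj" -> "fvvslxwcs" -> "slxwcs" -> "piutzp"
  probe: "sxsk" -> "bgbt" -> "t" -> "q"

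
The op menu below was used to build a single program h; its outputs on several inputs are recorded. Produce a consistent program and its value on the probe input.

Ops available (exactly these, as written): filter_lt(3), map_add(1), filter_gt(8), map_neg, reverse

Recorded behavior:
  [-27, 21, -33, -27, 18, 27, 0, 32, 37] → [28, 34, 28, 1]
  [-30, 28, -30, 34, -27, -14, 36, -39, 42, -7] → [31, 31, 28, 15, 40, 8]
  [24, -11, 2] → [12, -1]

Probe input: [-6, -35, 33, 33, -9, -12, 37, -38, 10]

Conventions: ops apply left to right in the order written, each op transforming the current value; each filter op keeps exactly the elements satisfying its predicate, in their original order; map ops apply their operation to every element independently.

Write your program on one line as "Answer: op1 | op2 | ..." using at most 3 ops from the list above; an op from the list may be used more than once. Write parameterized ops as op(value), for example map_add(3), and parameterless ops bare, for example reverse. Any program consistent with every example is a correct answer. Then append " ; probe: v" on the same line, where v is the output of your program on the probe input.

filter_lt(3) | map_neg | map_add(1) ; probe: [7, 36, 10, 13, 39]

Check, running the answer program on each example:
  [-27, 21, -33, -27, 18, 27, 0, 32, 37] -> [-27, -33, -27, 0] -> [27, 33, 27, 0] -> [28, 34, 28, 1]
  [-30, 28, -30, 34, -27, -14, 36, -39, 42, -7] -> [-30, -30, -27, -14, -39, -7] -> [30, 30, 27, 14, 39, 7] -> [31, 31, 28, 15, 40, 8]
  [24, -11, 2] -> [-11, 2] -> [11, -2] -> [12, -1]
  probe: [-6, -35, 33, 33, -9, -12, 37, -38, 10] -> [-6, -35, -9, -12, -38] -> [6, 35, 9, 12, 38] -> [7, 36, 10, 13, 39]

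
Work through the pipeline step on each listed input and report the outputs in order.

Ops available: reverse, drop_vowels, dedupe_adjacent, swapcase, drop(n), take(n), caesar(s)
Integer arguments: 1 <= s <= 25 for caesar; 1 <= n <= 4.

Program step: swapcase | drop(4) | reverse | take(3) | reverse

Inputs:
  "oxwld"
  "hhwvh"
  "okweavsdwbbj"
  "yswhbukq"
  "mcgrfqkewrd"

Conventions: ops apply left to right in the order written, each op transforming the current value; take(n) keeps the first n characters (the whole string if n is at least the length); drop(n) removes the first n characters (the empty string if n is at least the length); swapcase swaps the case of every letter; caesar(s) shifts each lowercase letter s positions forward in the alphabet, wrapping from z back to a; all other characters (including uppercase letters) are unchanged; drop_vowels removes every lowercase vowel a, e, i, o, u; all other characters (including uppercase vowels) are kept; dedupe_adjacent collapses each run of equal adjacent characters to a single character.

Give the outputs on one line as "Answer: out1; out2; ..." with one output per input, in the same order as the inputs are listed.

Execution, op by op:
  "oxwld" -> "OXWLD" -> "D" -> "D" -> "D" -> "D"
  "hhwvh" -> "HHWVH" -> "H" -> "H" -> "H" -> "H"
  "okweavsdwbbj" -> "OKWEAVSDWBBJ" -> "AVSDWBBJ" -> "JBBWDSVA" -> "JBB" -> "BBJ"
  "yswhbukq" -> "YSWHBUKQ" -> "BUKQ" -> "QKUB" -> "QKU" -> "UKQ"
  "mcgrfqkewrd" -> "MCGRFQKEWRD" -> "FQKEWRD" -> "DRWEKQF" -> "DRW" -> "WRD"

"D"; "H"; "BBJ"; "UKQ"; "WRD"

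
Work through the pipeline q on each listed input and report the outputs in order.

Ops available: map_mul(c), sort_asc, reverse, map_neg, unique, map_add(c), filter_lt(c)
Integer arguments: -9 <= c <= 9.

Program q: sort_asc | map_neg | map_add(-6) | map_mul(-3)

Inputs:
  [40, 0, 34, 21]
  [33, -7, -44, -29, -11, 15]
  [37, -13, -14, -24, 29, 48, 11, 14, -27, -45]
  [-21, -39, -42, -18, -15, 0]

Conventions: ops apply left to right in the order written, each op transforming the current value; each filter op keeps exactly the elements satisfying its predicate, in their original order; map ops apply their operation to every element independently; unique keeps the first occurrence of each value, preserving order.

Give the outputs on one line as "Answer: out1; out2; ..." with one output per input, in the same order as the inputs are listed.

Execution, op by op:
  [40, 0, 34, 21] -> [0, 21, 34, 40] -> [0, -21, -34, -40] -> [-6, -27, -40, -46] -> [18, 81, 120, 138]
  [33, -7, -44, -29, -11, 15] -> [-44, -29, -11, -7, 15, 33] -> [44, 29, 11, 7, -15, -33] -> [38, 23, 5, 1, -21, -39] -> [-114, -69, -15, -3, 63, 117]
  [37, -13, -14, -24, 29, 48, 11, 14, -27, -45] -> [-45, -27, -24, -14, -13, 11, 14, 29, 37, 48] -> [45, 27, 24, 14, 13, -11, -14, -29, -37, -48] -> [39, 21, 18, 8, 7, -17, -20, -35, -43, -54] -> [-117, -63, -54, -24, -21, 51, 60, 105, 129, 162]
  [-21, -39, -42, -18, -15, 0] -> [-42, -39, -21, -18, -15, 0] -> [42, 39, 21, 18, 15, 0] -> [36, 33, 15, 12, 9, -6] -> [-108, -99, -45, -36, -27, 18]

[18, 81, 120, 138]; [-114, -69, -15, -3, 63, 117]; [-117, -63, -54, -24, -21, 51, 60, 105, 129, 162]; [-108, -99, -45, -36, -27, 18]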